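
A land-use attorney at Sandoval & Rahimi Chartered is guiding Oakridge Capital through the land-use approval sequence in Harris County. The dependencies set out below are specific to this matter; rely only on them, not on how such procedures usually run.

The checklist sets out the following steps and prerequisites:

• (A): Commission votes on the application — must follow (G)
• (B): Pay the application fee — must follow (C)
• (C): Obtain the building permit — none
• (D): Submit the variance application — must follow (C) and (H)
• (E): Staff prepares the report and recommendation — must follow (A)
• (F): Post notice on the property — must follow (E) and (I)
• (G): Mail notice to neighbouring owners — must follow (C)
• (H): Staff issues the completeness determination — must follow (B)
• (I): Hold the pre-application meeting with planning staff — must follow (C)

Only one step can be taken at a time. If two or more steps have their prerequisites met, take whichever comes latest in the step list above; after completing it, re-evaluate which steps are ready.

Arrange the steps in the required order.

Only (C) has no prerequisites, so it is first.
Now (I), (G) and (B) have their prerequisites met. (I) is listed later, so (I) next.
Ready: (G) and (B). (G) is listed later → (G).
(B) and (A) are both available; (B) is listed later → (B).
(H) now also ready, so the ready set is {(H), (A)}; (H) is listed later → (H).
(D) now also ready, so the ready set is {(D), (A)}; (D) is listed later → (D).
That leaves (A) as the only ready step → (A).
(E) needed (A), now all done → (E).
(F) needed (I) and (E), now all done → (F).

(C) (I) (G) (B) (H) (D) (A) (E) (F)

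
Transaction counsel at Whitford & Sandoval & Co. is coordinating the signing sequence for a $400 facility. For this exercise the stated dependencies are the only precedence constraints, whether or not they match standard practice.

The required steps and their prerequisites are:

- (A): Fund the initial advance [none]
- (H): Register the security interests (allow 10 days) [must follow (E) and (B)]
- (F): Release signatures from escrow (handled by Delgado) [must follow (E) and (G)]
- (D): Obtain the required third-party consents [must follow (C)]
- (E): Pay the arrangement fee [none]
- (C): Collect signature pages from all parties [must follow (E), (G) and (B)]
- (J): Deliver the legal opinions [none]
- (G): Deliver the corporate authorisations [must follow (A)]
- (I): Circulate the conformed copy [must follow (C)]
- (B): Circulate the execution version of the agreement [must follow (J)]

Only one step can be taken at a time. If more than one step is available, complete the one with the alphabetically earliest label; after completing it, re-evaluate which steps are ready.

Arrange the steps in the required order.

(A) (E) (G) (F) (J) (B) (C) (D) (H) (I)

Nothing is required for (A), (E) and (J). (A) has the earlier label → (A) first.
(G) now also ready, so the ready set is {(E), (G), (J)}; (E) has the earlier label → (E).
(G) and (J) are both available; (G) has the earlier label → (G).
Now (F) and (J) have their prerequisites met. (F) has the earlier label, so (F) next.
That leaves (J) as the only ready step → (J).
(B) needed (J), now all done → (B).
(C) and (H) are both available; (C) has the earlier label → (C).
(D) and (I) now also ready, so the ready set is {(D), (H), (I)}; (D) has the earlier label → (D).
Now (H) and (I) have their prerequisites met. (H) has the earlier label, so (H) next.
(I) needed (C), now all done → (I).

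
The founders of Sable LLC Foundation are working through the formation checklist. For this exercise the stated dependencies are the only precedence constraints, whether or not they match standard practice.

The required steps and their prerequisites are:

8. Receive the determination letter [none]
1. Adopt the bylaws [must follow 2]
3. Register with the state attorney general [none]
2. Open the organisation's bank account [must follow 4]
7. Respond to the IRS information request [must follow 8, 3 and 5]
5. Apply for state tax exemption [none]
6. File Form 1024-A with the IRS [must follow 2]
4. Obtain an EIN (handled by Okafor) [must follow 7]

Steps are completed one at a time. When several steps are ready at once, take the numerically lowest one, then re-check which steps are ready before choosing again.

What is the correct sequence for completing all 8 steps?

3, 5, 8, 7, 4, 2, 1, 6

3, 5 and 8 have no prerequisites; 3 has the earlier label, so 3 is first.
Ready: 5 and 8. 5 has the earlier label → 5.
Next only 8 has its prerequisites met → 8.
Next only 7 has its prerequisites met → 7.
4 is the only step now ready → 4.
Next only 2 has its prerequisites met → 2.
Ready: 1 and 6. 1 has the earlier label → 1.
6 needed 2, now all done → 6.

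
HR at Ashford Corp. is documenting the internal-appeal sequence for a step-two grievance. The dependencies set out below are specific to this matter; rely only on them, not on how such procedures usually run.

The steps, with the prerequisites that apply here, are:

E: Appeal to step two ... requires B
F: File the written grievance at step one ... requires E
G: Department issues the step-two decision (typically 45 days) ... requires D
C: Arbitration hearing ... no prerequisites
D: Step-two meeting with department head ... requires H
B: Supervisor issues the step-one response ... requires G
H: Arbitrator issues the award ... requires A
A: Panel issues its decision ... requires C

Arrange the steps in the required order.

C has no prerequisites → C first.
A needed C, now all done → A.
H is the only step now ready → H.
D needed H, now all done → D.
That leaves G as the only ready step → G.
B is the only step now ready → B.
E needed B, now all done → E.
F needed E, now all done → F.

C → A → H → D → G → B → E → F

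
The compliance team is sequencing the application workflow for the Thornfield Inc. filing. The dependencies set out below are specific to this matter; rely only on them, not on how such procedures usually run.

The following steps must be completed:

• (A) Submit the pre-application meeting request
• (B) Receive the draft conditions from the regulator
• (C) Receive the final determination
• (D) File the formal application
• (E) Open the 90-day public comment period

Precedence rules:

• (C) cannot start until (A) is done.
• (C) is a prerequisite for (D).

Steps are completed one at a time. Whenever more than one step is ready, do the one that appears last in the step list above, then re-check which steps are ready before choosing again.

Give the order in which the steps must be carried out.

(E) (B) (A) (C) (D)

Nothing is required for (E), (B) and (A). (E) is listed later → (E) first.
Now (B) and (A) have their prerequisites met. (B) is listed later, so (B) next.
That leaves (A) as the only ready step → (A).
(C) needed (A), now all done → (C).
(D) needed (C), now all done → (D).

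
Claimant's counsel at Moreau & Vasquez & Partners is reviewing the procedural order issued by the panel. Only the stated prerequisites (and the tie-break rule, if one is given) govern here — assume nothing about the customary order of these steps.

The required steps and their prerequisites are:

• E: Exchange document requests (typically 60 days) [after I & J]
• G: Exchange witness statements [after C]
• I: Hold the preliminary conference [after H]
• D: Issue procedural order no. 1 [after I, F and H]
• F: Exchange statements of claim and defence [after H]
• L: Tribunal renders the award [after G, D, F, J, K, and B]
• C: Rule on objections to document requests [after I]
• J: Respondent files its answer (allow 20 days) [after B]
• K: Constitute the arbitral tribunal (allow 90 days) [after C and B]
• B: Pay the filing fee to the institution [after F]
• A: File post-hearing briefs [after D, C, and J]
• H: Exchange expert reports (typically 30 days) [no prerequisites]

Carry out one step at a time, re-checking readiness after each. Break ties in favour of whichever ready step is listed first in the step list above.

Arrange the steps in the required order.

H has no prerequisites → H first.
I and F are both available; I is listed earlier → I.
Ready: F and C. F is listed earlier → F.
Ready: D, C and B. D is listed earlier → D.
C and B are both available; C is listed earlier → C.
G and B are both available; G is listed earlier → G.
B needed F, now all done → B.
Now J and K have their prerequisites met. J is listed earlier, so J next.
E and A now also ready, so the ready set is {E, K, A}; E is listed earlier → E.
K and A are both available; K is listed earlier → K.
Now L and A have their prerequisites met. L is listed earlier, so L next.
A needed D, C and J, now all done → A.

H → I → F → D → C → G → B → J → E → K → L → A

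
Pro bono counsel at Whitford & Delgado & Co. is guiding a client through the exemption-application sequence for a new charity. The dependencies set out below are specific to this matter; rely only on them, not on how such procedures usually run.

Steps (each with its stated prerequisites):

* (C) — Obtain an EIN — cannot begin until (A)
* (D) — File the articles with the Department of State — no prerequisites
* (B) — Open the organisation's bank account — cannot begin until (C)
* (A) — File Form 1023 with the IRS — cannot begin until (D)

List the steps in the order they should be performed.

(D), (A), (C), (B)

Only (D) has no prerequisites, so it is first.
Next only (A) has its prerequisites met → (A).
That leaves (C) as the only ready step → (C).
Next only (B) has its prerequisites met → (B).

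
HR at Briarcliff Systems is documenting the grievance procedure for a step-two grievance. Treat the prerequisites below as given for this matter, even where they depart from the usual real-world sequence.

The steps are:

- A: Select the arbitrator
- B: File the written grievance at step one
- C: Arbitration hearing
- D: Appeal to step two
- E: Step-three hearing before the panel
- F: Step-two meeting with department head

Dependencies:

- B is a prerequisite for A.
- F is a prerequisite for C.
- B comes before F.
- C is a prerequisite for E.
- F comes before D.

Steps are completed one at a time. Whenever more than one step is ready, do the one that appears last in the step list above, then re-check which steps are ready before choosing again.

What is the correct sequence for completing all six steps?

Only B has no prerequisites, so it is first.
F and A are both available; F is listed later → F.
D and C now also ready, so the ready set is {D, C, A}; D is listed later → D.
C and A are both available; C is listed later → C.
Now E and A have their prerequisites met. E is listed later, so E next.
A needed B, now all done → A.

B → F → D → C → E → A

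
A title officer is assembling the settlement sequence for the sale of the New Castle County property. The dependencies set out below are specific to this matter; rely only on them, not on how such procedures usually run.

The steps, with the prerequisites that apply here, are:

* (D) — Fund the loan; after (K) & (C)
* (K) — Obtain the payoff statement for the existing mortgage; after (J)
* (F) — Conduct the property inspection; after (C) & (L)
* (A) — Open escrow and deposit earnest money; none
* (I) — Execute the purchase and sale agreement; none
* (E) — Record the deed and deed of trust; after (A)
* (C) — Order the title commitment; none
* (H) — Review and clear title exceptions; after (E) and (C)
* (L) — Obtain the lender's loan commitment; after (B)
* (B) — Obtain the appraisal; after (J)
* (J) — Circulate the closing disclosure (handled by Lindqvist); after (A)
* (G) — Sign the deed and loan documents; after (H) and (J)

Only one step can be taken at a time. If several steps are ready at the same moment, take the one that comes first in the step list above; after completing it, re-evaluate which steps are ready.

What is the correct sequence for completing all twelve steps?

(A) (I) (E) (C) (H) (J) (K) (D) (B) (L) (F) (G)

Nothing is required for (A), (I) and (C). (A) is listed earlier → (A) first.
(E) and (J) now also ready, so the ready set is {(I), (E), (C), (J)}; (I) is listed earlier → (I).
Ready: (E), (C) and (J). (E) is listed earlier → (E).
(C) and (J) are both available; (C) is listed earlier → (C).
(H) now also ready, so the ready set is {(H), (J)}; (H) is listed earlier → (H).
Next only (J) has its prerequisites met → (J).
Now (K), (B) and (G) have their prerequisites met. (K) is listed earlier, so (K) next.
(D) now also ready, so the ready set is {(D), (B), (G)}; (D) is listed earlier → (D).
(B) and (G) are both available; (B) is listed earlier → (B).
Ready: (L) and (G). (L) is listed earlier → (L).
(F) and (G) are both available; (F) is listed earlier → (F).
Next only (G) has its prerequisites met → (G).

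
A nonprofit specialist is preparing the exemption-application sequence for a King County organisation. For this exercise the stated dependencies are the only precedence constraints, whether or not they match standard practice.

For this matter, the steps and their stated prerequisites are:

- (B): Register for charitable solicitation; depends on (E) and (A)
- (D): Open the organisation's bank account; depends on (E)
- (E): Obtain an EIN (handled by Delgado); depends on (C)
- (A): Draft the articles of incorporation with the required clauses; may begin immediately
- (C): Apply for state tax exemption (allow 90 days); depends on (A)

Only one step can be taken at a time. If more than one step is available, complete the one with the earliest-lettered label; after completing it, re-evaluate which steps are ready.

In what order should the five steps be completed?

(A) (C) (E) (B) (D)

Only (A) has no prerequisites, so it is first.
(C) needed (A), now all done → (C).
(E) needed (C), now all done → (E).
Now (B) and (D) have their prerequisites met. (B) has the earlier label, so (B) next.
Next only (D) has its prerequisites met → (D).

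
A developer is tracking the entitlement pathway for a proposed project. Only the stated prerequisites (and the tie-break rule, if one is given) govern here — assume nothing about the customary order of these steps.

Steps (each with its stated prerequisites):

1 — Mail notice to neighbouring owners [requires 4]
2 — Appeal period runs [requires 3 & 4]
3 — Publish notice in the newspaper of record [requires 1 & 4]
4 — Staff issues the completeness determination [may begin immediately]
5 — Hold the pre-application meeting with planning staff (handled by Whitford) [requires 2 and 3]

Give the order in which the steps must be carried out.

Only 4 has no prerequisites, so it is first.
Next only 1 has its prerequisites met → 1.
3 needed 1 and 4, now all done → 3.
That leaves 2 as the only ready step → 2.
5 is the only step now ready → 5.

4 1 3 2 5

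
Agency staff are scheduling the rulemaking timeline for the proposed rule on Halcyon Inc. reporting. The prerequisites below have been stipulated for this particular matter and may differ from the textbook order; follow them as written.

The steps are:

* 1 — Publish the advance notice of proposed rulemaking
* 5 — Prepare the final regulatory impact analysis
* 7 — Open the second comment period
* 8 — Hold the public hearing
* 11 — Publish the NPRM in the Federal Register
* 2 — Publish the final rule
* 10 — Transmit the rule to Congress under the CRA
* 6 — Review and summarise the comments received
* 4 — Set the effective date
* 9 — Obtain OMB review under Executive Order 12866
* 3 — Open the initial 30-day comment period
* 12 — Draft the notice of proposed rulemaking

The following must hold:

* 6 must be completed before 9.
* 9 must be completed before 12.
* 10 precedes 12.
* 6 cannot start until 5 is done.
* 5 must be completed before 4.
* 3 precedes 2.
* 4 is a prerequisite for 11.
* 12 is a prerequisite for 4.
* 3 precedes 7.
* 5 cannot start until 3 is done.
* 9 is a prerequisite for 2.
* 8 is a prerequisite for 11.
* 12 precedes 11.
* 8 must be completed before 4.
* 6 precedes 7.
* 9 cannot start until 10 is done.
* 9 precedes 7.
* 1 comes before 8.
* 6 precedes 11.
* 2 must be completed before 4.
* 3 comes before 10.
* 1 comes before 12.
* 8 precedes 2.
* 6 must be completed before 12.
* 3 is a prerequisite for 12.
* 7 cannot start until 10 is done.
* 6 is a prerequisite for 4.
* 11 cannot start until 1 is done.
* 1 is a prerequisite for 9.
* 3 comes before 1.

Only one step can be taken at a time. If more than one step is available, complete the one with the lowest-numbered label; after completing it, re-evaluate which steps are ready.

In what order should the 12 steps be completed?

3 is the only step with nothing outstanding, so it goes first.
1, 5 and 10 are all available; 1 has the earlier label → 1.
8 now also ready, so the ready set is {5, 8, 10}; 5 has the earlier label → 5.
6 now also ready, so the ready set is {6, 8, 10}; 6 has the earlier label → 6.
Ready: 8 and 10. 8 has the earlier label → 8.
10 needed 3, now all done → 10.
9 is the only step now ready → 9.
2, 7 and 12 are all available; 2 has the earlier label → 2.
7 and 12 are both available; 7 has the earlier label → 7.
12 needed 1, 3, 6, 9 and 10, now all done → 12.
4 needed 2, 5, 6, 8 and 12, now all done → 4.
11 is the only step now ready → 11.

3, 1, 5, 6, 8, 10, 9, 2, 7, 12, 4, 11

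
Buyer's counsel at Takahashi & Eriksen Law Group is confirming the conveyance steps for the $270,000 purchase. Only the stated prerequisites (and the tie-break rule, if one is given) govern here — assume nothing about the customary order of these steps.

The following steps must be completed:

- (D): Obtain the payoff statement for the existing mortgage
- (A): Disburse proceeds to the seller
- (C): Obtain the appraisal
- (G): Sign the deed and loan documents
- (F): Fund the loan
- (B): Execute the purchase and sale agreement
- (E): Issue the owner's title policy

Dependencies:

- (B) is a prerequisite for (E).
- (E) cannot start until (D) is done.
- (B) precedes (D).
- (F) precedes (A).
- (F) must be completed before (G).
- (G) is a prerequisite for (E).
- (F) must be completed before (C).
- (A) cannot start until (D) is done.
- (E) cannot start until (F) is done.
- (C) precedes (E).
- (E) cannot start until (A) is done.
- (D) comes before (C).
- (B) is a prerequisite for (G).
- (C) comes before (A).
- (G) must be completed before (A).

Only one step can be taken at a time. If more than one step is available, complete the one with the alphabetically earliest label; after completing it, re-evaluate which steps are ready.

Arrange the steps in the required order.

(B) (D) (F) (C) (G) (A) (E)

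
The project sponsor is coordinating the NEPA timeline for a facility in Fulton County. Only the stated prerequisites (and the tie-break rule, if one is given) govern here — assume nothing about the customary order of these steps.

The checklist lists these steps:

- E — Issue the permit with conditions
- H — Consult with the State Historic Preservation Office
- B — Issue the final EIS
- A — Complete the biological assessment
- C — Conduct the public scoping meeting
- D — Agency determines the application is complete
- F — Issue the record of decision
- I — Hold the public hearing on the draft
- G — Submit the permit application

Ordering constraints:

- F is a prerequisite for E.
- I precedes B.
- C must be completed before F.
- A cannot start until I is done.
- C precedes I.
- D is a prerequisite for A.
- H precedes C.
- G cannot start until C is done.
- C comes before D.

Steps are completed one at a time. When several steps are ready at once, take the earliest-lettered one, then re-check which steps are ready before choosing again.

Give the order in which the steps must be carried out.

H, C, D, F, E, G, I, A, B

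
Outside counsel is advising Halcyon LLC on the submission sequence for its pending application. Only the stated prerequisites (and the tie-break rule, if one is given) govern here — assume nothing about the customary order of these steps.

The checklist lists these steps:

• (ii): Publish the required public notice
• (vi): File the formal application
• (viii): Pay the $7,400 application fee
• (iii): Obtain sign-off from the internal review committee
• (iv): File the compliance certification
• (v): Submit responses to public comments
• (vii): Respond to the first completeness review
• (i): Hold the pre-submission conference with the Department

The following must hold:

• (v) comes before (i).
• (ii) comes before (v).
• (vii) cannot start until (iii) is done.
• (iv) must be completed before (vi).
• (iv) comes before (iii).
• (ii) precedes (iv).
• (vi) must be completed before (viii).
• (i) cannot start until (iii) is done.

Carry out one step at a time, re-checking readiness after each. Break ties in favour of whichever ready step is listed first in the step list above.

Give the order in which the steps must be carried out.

(ii) (iv) (vi) (viii) (iii) (v) (vii) (i)

Only (ii) has no prerequisites, so it is first.
Ready: (iv) and (v). (iv) is listed earlier → (iv).
Ready: (vi), (iii) and (v). (vi) is listed earlier → (vi).
(viii) now also ready, so the ready set is {(viii), (iii), (v)}; (viii) is listed earlier → (viii).
Now (iii) and (v) have their prerequisites met. (iii) is listed earlier, so (iii) next.
(vii) now also ready, so the ready set is {(v), (vii)}; (v) is listed earlier → (v).
(i) now also ready, so the ready set is {(vii), (i)}; (vii) is listed earlier → (vii).
That leaves (i) as the only ready step → (i).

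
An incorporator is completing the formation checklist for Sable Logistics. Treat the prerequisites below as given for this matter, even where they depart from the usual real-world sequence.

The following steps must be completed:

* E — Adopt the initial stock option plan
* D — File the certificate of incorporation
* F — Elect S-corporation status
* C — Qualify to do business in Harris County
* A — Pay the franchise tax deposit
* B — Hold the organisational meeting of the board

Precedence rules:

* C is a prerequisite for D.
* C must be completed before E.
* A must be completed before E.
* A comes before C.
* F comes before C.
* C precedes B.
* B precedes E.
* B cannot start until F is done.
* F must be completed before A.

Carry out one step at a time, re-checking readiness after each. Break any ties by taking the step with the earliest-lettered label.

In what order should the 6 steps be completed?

F is the only step with nothing outstanding, so it goes first.
Next only A has its prerequisites met → A.
C needed A and F, now all done → C.
Ready: B and D. B has the earlier label → B.
D and E are both available; D has the earlier label → D.
E is the only step now ready → E.

F A C B D E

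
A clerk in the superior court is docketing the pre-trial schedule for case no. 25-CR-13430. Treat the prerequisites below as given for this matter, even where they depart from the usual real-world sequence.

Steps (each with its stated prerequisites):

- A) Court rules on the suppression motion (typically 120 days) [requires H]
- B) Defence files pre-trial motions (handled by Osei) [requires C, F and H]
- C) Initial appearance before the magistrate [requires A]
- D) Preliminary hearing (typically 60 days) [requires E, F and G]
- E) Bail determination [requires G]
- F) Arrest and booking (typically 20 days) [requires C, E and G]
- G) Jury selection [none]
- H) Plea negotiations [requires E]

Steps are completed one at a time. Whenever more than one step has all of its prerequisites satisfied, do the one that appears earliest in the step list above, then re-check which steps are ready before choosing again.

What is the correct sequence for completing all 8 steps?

G has no prerequisites → G first.
E needed G, now all done → E.
That leaves H as the only ready step → H.
A needed H, now all done → A.
C is the only step now ready → C.
Next only F has its prerequisites met → F.
B and D are both available; B is listed earlier → B.
D needed E, F and G, now all done → D.

G, E, H, A, C, F, B, D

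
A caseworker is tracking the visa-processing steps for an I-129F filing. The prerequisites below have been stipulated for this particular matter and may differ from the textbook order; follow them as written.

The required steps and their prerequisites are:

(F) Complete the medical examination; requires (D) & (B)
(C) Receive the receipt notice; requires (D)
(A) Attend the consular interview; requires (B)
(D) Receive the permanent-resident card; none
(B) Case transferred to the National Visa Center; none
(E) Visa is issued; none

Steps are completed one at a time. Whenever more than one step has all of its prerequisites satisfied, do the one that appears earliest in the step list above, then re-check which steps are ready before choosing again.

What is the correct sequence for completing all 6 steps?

(D), (B) and (E) have no prerequisites; (D) is listed earlier, so (D) is first.
(C) now also ready, so the ready set is {(C), (B), (E)}; (C) is listed earlier → (C).
(B) and (E) are both available; (B) is listed earlier → (B).
(F) and (A) now also ready, so the ready set is {(F), (A), (E)}; (F) is listed earlier → (F).
(A) and (E) are both available; (A) is listed earlier → (A).
Next only (E) has its prerequisites met → (E).

(D), (C), (B), (F), (A), (E)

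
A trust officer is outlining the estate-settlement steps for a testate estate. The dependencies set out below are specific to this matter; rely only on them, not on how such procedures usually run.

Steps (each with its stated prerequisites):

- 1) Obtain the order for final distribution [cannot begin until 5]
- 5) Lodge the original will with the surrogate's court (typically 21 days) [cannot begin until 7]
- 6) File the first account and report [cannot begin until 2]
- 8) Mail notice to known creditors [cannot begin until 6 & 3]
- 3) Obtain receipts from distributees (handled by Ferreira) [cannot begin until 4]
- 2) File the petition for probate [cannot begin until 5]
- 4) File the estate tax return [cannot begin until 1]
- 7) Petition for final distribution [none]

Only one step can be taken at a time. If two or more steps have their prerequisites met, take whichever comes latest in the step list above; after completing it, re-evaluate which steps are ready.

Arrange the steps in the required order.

7 → 5 → 2 → 6 → 1 → 4 → 3 → 8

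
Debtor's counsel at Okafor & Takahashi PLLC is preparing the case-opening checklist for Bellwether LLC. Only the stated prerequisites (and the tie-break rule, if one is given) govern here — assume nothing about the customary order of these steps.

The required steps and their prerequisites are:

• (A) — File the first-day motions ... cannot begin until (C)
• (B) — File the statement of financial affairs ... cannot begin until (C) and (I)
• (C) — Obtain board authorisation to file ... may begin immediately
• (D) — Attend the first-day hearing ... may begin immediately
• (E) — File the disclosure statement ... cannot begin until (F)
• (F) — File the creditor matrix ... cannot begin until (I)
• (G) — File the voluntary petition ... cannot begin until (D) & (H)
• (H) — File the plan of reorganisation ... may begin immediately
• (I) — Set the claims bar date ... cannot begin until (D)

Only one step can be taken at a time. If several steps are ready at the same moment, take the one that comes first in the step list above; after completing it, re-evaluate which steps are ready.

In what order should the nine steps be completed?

(C), (D) and (H) have no prerequisites; (C) is listed earlier, so (C) is first.
(A) now also ready, so the ready set is {(A), (D), (H)}; (A) is listed earlier → (A).
Ready: (D) and (H). (D) is listed earlier → (D).
Now (H) and (I) have their prerequisites met. (H) is listed earlier, so (H) next.
(G) and (I) are both available; (G) is listed earlier → (G).
Next only (I) has its prerequisites met → (I).
(B) and (F) are both available; (B) is listed earlier → (B).
Next only (F) has its prerequisites met → (F).
Next only (E) has its prerequisites met → (E).

(C) → (A) → (D) → (H) → (G) → (I) → (B) → (F) → (E)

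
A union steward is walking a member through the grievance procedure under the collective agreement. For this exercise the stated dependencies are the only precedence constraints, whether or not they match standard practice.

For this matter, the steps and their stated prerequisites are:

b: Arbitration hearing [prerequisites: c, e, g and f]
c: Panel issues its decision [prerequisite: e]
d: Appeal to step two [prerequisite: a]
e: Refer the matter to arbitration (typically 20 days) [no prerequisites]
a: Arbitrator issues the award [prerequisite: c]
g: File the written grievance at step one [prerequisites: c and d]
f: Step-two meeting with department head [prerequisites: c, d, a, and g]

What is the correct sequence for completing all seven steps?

e has no prerequisites → e first.
c is the only step now ready → c.
That leaves a as the only ready step → a.
d is the only step now ready → d.
g needed c and d, now all done → g.
That leaves f as the only ready step → f.
Next only b has its prerequisites met → b.

e, c, a, d, g, f, b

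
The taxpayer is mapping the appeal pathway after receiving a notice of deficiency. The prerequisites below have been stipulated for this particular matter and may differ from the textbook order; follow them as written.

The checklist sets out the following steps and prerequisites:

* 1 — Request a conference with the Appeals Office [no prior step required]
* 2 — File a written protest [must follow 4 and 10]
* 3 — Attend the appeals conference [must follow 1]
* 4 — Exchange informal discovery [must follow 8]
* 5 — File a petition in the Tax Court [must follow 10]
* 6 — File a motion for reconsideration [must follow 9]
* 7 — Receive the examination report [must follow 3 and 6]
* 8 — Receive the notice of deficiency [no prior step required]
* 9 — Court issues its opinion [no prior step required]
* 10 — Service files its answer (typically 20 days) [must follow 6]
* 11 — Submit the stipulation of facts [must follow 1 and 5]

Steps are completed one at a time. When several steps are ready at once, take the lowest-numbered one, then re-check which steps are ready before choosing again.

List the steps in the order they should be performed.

Nothing is required for 1, 8 and 9. 1 has the earlier label → 1 first.
Now 3, 8 and 9 have their prerequisites met. 3 has the earlier label, so 3 next.
Now 8 and 9 have their prerequisites met. 8 has the earlier label, so 8 next.
Ready: 4 and 9. 4 has the earlier label → 4.
That leaves 9 as the only ready step → 9.
6 is the only step now ready → 6.
7 and 10 are both available; 7 has the earlier label → 7.
Next only 10 has its prerequisites met → 10.
Ready: 2 and 5. 2 has the earlier label → 2.
Next only 5 has its prerequisites met → 5.
11 is the only step now ready → 11.

1, 3, 8, 4, 9, 6, 7, 10, 2, 5, 11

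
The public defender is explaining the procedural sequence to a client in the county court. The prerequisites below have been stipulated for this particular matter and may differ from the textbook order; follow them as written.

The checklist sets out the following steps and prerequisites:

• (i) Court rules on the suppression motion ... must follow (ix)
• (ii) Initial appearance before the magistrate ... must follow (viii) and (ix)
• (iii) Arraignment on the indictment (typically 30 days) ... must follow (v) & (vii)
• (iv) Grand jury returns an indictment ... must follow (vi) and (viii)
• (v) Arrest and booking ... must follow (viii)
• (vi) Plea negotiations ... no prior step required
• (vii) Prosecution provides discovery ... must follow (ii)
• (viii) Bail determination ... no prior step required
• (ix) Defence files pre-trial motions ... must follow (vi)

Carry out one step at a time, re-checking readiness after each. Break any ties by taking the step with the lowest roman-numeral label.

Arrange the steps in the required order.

(vi) and (viii) have no prerequisites; (vi) has the earlier label, so (vi) is first.
(ix) now also ready, so the ready set is {(viii), (ix)}; (viii) has the earlier label → (viii).
(iv) and (v) now also ready, so the ready set is {(iv), (v), (ix)}; (iv) has the earlier label → (iv).
Now (v) and (ix) have their prerequisites met. (v) has the earlier label, so (v) next.
Next only (ix) has its prerequisites met → (ix).
(i) and (ii) are both available; (i) has the earlier label → (i).
(ii) needed (viii) and (ix), now all done → (ii).
Next only (vii) has its prerequisites met → (vii).
(iii) needed (v) and (vii), now all done → (iii).

(vi) (viii) (iv) (v) (ix) (i) (ii) (vii) (iii)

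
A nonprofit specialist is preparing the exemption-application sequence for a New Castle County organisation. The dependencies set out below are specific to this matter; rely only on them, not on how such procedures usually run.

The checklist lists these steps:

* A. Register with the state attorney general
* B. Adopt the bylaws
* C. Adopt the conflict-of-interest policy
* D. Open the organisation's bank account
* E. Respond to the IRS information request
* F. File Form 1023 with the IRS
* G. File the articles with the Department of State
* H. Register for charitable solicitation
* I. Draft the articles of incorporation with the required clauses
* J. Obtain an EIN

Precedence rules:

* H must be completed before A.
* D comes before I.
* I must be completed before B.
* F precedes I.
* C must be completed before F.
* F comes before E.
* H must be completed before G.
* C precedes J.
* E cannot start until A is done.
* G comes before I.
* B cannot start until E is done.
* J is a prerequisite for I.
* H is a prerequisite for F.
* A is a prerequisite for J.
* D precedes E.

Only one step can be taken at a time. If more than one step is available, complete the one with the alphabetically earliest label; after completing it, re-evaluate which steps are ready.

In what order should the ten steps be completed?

C, D, H, A, F, E, G, J, I, B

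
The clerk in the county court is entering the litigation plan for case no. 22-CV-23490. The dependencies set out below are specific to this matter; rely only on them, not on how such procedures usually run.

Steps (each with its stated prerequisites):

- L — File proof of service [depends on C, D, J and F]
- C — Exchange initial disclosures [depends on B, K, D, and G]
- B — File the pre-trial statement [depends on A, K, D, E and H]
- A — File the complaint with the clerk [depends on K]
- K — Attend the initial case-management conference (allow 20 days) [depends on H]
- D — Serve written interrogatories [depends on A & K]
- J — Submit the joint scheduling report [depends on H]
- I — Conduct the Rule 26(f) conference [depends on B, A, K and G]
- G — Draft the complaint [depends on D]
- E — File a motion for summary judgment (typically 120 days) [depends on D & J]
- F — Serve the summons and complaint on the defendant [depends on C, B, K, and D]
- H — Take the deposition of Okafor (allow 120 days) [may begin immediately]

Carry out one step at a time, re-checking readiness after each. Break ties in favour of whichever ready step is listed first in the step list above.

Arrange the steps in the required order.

H is the only step with nothing outstanding, so it goes first.
K and J are both available; K is listed earlier → K.
A now also ready, so the ready set is {A, J}; A is listed earlier → A.
D now also ready, so the ready set is {D, J}; D is listed earlier → D.
Ready: J and G. J is listed earlier → J.
Ready: G and E. G is listed earlier → G.
E is the only step now ready → E.
Next only B has its prerequisites met → B.
C and I are both available; C is listed earlier → C.
F now also ready, so the ready set is {I, F}; I is listed earlier → I.
F needed C, B, K and D, now all done → F.
L is the only step now ready → L.

H, K, A, D, J, G, E, B, C, I, F, L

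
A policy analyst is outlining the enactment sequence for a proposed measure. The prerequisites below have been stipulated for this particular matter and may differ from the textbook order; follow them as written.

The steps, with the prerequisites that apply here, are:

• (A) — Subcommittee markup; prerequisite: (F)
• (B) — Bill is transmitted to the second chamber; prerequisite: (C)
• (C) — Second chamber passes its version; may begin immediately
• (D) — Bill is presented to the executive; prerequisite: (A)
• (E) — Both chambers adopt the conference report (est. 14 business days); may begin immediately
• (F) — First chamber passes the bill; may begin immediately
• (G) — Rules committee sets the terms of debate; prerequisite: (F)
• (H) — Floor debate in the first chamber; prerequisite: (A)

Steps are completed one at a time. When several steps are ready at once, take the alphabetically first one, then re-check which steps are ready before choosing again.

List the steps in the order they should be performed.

(C) (B) (E) (F) (A) (D) (G) (H)

(C), (E) and (F) have no prerequisites; (C) has the earlier label, so (C) is first.
Ready: (B), (E) and (F). (B) has the earlier label → (B).
(E) and (F) are both available; (E) has the earlier label → (E).
Next only (F) has its prerequisites met → (F).
Now (A) and (G) have their prerequisites met. (A) has the earlier label, so (A) next.
Ready: (D), (G) and (H). (D) has the earlier label → (D).
Now (G) and (H) have their prerequisites met. (G) has the earlier label, so (G) next.
Next only (H) has its prerequisites met → (H).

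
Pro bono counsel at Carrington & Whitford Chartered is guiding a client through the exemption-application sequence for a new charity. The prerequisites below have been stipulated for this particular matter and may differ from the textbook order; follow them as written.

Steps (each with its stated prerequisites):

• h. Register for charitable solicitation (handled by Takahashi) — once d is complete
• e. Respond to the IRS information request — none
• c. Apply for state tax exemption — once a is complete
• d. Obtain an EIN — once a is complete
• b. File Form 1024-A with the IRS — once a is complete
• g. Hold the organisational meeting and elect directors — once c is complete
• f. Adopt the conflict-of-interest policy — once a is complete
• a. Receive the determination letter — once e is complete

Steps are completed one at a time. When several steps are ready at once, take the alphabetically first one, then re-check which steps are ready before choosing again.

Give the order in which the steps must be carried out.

e has no prerequisites → e first.
a is the only step now ready → a.
b, c, d and f are all available; b has the earlier label → b.
Ready: c, d and f. c has the earlier label → c.
g now also ready, so the ready set is {d, f, g}; d has the earlier label → d.
h now also ready, so the ready set is {f, g, h}; f has the earlier label → f.
Now g and h have their prerequisites met. g has the earlier label, so g next.
h needed d, now all done → h.

e, a, b, c, d, f, g, h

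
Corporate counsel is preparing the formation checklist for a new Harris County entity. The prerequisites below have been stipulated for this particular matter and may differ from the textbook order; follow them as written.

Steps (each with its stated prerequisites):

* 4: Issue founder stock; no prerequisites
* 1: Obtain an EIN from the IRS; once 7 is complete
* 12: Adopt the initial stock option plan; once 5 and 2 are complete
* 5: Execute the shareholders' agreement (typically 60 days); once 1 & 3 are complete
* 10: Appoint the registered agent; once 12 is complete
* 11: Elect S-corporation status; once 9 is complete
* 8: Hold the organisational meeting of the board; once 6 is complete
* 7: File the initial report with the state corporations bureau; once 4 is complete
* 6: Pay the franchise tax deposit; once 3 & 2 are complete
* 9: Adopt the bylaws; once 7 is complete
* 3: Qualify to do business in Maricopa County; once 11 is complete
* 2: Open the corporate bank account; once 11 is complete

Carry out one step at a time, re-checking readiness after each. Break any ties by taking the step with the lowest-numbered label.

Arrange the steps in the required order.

4 7 1 9 11 2 3 5 6 8 12 10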